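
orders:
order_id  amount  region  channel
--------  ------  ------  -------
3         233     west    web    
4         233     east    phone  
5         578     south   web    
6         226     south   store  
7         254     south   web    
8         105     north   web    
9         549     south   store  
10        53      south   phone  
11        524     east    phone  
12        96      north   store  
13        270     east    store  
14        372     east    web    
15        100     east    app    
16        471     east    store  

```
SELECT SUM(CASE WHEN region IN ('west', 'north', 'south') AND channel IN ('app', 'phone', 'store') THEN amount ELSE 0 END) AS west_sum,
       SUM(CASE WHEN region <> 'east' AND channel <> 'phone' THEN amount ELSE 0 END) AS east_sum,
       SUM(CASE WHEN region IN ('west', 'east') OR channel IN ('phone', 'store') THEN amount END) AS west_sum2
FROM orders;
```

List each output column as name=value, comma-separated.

west_sum=924, east_sum=2041, west_sum2=3127

[west_sum: region IN ('west', 'north', 'south') AND channel IN ('app', 'phone', 'store')]
order_id=3: ✗
order_id=4: ✗
order_id=5: ✗
order_id=6: ✓ → 226
order_id=7: ✗
order_id=8: ✗
order_id=9: ✓ → 549
order_id=10: ✓ → 53
order_id=11: ✗
order_id=12: ✓ → 96
order_id=13: ✗
order_id=14: ✗
order_id=15: ✗
order_id=16: ✗
west_sum = 226 + 549 + 53 + 96 = 924
—
[east_sum: region <> 'east' AND channel <> 'phone']
order_id=3: ✓ → 233
order_id=4: ✗
order_id=5: ✓ → 578
order_id=6: ✓ → 226
order_id=7: ✓ → 254
order_id=8: ✓ → 105
order_id=9: ✓ → 549
order_id=10: ✗
order_id=11: ✗
order_id=12: ✓ → 96
order_id=13: ✗
order_id=14: ✗
order_id=15: ✗
order_id=16: ✗
east_sum = 233 + 578 + 226 + 254 + 105 + 549 + 96 = 2041
—
[west_sum2: region IN ('west', 'east') OR channel IN ('phone', 'store')]
order_id=3: ✓ → 233
order_id=4: ✓ → 233
order_id=5: ✗
order_id=6: ✓ → 226
order_id=7: ✗
order_id=8: ✗
order_id=9: ✓ → 549
order_id=10: ✓ → 53
order_id=11: ✓ → 524
order_id=12: ✓ → 96
order_id=13: ✓ → 270
order_id=14: ✓ → 372
order_id=15: ✓ → 100
order_id=16: ✓ → 471
west_sum2 = 233 + 233 + 226 + 549 + 53 + 524 + 96 + 270 + 372 + 100 + 471 = 3127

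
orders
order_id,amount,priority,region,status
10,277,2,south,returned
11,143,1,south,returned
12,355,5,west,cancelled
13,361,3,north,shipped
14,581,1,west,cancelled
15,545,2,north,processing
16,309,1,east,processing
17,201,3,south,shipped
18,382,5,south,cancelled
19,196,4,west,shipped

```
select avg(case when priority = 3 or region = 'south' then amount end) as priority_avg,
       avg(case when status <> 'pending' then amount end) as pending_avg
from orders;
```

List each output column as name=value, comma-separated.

priority_avg=272.8, pending_avg=335

[priority_avg: priority = 3 or region = 'south']
order_id=10: ✓ → 277
order_id=11: ✓ → 143
order_id=12: ✗
order_id=13: ✓ → 361
order_id=14: ✗
order_id=15: ✗
order_id=16: ✗
order_id=17: ✓ → 201
order_id=18: ✓ → 382
order_id=19: ✗
priority_avg = (277 + 143 + 361 + 201 + 382) / 5 = 272.8
—
[pending_avg: status <> 'pending']
order_id=10: ✓ → 277
order_id=11: ✓ → 143
order_id=12: ✓ → 355
order_id=13: ✓ → 361
order_id=14: ✓ → 581
order_id=15: ✓ → 545
order_id=16: ✓ → 309
order_id=17: ✓ → 201
order_id=18: ✓ → 382
order_id=19: ✓ → 196
pending_avg = (277 + 143 + 355 + 361 + 581 + 545 + 309 + 201 + 382 + 196) / 10 = 335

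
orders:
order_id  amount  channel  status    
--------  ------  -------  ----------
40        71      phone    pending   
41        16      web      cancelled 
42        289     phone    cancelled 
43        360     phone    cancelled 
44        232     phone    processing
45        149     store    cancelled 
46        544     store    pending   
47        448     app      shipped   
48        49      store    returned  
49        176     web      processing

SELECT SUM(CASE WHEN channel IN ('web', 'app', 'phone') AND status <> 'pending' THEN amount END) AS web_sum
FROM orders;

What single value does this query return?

order_id=40: ✗
order_id=41: ✓ → 16
order_id=42: ✓ → 289
order_id=43: ✓ → 360
order_id=44: ✓ → 232
order_id=45: ✗
order_id=46: ✗
order_id=47: ✓ → 448
order_id=48: ✗
order_id=49: ✓ → 176
web_sum = 16 + 289 + 360 + 232 + 448 + 176 = 1521

1521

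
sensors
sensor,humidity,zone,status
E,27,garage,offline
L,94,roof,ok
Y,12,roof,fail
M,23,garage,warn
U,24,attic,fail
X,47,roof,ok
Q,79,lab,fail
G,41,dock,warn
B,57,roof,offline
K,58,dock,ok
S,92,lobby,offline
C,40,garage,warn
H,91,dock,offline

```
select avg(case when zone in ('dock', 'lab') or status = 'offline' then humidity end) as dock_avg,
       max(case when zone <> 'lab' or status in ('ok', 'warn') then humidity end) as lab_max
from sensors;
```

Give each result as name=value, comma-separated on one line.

[dock_avg: zone in ('dock', 'lab') or status = 'offline']
sensor=E: ✓ → 27
sensor=L: ✗
sensor=Y: ✗
sensor=M: ✗
sensor=U: ✗
sensor=X: ✗
sensor=Q: ✓ → 79
sensor=G: ✓ → 41
sensor=B: ✓ → 57
sensor=K: ✓ → 58
sensor=S: ✓ → 92
sensor=C: ✗
sensor=H: ✓ → 91
dock_avg = (27 + 79 + 41 + 57 + 58 + 92 + 91) / 7 = 63.5714285714
—
[lab_max: zone <> 'lab' or status in ('ok', 'warn')]
sensor=E: ✓ → 27
sensor=L: ✓ → 94
sensor=Y: ✓ → 12
sensor=M: ✓ → 23
sensor=U: ✓ → 24
sensor=X: ✓ → 47
sensor=Q: ✗
sensor=G: ✓ → 41
sensor=B: ✓ → 57
sensor=K: ✓ → 58
sensor=S: ✓ → 92
sensor=C: ✓ → 40
sensor=H: ✓ → 91
lab_max = MAX(27, 94, 12, 23, 24, 47, 41, 57, 58, 92, 40, 91) = 94

dock_avg=63.5714285714, lab_max=94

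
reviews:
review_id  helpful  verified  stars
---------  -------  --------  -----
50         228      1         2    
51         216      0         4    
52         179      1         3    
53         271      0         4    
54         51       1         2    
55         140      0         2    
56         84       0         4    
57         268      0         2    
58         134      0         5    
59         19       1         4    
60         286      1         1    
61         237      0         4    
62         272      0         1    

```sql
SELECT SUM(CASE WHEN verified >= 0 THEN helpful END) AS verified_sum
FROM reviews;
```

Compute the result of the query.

review_id=50: ✓ → 228
review_id=51: ✓ → 216
review_id=52: ✓ → 179
review_id=53: ✓ → 271
review_id=54: ✓ → 51
review_id=55: ✓ → 140
review_id=56: ✓ → 84
review_id=57: ✓ → 268
review_id=58: ✓ → 134
review_id=59: ✓ → 19
review_id=60: ✓ → 286
review_id=61: ✓ → 237
review_id=62: ✓ → 272
verified_sum = 228 + 216 + 179 + 271 + 51 + 140 + 84 + 268 + 134 + 19 + 286 + 237 + 272 = 2385

2385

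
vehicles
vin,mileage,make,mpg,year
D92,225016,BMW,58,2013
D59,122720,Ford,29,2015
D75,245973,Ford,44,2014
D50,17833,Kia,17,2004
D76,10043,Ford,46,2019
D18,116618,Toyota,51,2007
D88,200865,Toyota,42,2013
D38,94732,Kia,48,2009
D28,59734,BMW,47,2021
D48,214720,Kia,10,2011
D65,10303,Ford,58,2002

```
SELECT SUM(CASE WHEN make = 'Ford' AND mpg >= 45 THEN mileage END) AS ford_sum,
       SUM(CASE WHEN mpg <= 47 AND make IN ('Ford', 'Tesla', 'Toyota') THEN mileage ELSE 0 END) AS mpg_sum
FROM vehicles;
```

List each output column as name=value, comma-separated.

[ford_sum: make = 'Ford' AND mpg >= 45]
vin=D92: ✗
vin=D59: ✗
vin=D75: ✗
vin=D50: ✗
vin=D76: ✓ → 10043
vin=D18: ✗
vin=D88: ✗
vin=D38: ✗
vin=D28: ✗
vin=D48: ✗
vin=D65: ✓ → 10303
ford_sum = 10043 + 10303 = 20346
—
[mpg_sum: mpg <= 47 AND make IN ('Ford', 'Tesla', 'Toyota')]
vin=D92: ✗
vin=D59: ✓ → 122720
vin=D75: ✓ → 245973
vin=D50: ✗
vin=D76: ✓ → 10043
vin=D18: ✗
vin=D88: ✓ → 200865
vin=D38: ✗
vin=D28: ✗
vin=D48: ✗
vin=D65: ✗
mpg_sum = 122720 + 245973 + 10043 + 200865 = 579601

ford_sum=20346, mpg_sum=579601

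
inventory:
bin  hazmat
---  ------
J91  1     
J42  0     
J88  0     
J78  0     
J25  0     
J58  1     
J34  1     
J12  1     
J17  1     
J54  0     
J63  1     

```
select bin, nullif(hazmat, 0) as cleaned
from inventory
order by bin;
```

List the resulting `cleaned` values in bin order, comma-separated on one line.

bin=J12: hazmat=1 vs 0: differ → 1
bin=J17: hazmat=1 vs 0: differ → 1
bin=J25: hazmat=0 vs 0: equal → NULL
bin=J34: hazmat=1 vs 0: differ → 1
bin=J42: hazmat=0 vs 0: equal → NULL
bin=J54: hazmat=0 vs 0: equal → NULL
bin=J58: hazmat=1 vs 0: differ → 1
bin=J63: hazmat=1 vs 0: differ → 1
bin=J78: hazmat=0 vs 0: equal → NULL
bin=J88: hazmat=0 vs 0: equal → NULL
bin=J91: hazmat=1 vs 0: differ → 1

1, 1, NULL, 1, NULL, NULL, 1, 1, NULL, NULL, 1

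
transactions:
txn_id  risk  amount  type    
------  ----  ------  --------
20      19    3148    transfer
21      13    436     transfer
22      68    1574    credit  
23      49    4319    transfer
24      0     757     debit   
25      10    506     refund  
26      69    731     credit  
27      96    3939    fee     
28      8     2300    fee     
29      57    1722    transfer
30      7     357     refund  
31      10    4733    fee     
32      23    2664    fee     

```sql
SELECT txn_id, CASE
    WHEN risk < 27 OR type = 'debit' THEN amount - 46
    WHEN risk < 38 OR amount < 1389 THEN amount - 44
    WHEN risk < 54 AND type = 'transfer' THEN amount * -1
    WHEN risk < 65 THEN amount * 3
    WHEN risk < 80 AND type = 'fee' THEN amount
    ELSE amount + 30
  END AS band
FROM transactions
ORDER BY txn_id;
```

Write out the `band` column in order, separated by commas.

3102, 390, 1604, -4319, 711, 460, 687, 3969, 2254, 5166, 311, 4687, 2618

txn_id=20: risk < 27 OR type = 'debit' → 3102
txn_id=21: risk < 27 OR type = 'debit' → 390
txn_id=22: ELSE → 1604
txn_id=23: risk < 54 AND type = 'transfer' → -4319
txn_id=24: risk < 27 OR type = 'debit' → 711
txn_id=25: risk < 27 OR type = 'debit' → 460
txn_id=26: risk < 38 OR amount < 1389 → 687
txn_id=27: ELSE → 3969
txn_id=28: risk < 27 OR type = 'debit' → 2254
txn_id=29: risk < 65 → 5166
txn_id=30: risk < 27 OR type = 'debit' → 311
txn_id=31: risk < 27 OR type = 'debit' → 4687
txn_id=32: risk < 27 OR type = 'debit' → 2618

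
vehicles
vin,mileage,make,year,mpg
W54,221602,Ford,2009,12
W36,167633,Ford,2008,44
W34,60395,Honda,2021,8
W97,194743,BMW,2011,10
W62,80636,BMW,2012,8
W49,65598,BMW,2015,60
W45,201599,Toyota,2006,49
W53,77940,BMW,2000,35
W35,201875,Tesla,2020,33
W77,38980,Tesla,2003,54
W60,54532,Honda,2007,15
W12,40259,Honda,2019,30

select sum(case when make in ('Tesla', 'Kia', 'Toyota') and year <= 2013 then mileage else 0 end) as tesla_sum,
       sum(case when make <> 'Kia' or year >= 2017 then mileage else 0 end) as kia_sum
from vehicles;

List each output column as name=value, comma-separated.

[tesla_sum: make in ('Tesla', 'Kia', 'Toyota') and year <= 2013]
vin=W54: ✗
vin=W36: ✗
vin=W34: ✗
vin=W97: ✗
vin=W62: ✗
vin=W49: ✗
vin=W45: ✓ → 201599
vin=W53: ✗
vin=W35: ✗
vin=W77: ✓ → 38980
vin=W60: ✗
vin=W12: ✗
tesla_sum = 201599 + 38980 = 240579
—
[kia_sum: make <> 'Kia' or year >= 2017]
vin=W54: ✓ → 221602
vin=W36: ✓ → 167633
vin=W34: ✓ → 60395
vin=W97: ✓ → 194743
vin=W62: ✓ → 80636
vin=W49: ✓ → 65598
vin=W45: ✓ → 201599
vin=W53: ✓ → 77940
vin=W35: ✓ → 201875
vin=W77: ✓ → 38980
vin=W60: ✓ → 54532
vin=W12: ✓ → 40259
kia_sum = 221602 + 167633 + 60395 + 194743 + 80636 + 65598 + 201599 + 77940 + 201875 + 38980 + 54532 + 40259 = 1405792

tesla_sum=240579, kia_sum=1405792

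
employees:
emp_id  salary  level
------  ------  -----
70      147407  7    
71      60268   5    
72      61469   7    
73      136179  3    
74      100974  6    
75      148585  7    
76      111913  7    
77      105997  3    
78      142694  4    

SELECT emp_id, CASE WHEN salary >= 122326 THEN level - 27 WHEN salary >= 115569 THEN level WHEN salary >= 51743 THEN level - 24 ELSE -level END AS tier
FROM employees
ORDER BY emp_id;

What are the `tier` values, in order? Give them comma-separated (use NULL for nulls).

-20, -19, -17, -24, -18, -20, -17, -21, -23

emp_id=70: salary >= 122326 → -20
emp_id=71: salary >= 51743 → -19
emp_id=72: salary >= 51743 → -17
emp_id=73: salary >= 122326 → -24
emp_id=74: salary >= 51743 → -18
emp_id=75: salary >= 122326 → -20
emp_id=76: salary >= 51743 → -17
emp_id=77: salary >= 51743 → -21
emp_id=78: salary >= 122326 → -23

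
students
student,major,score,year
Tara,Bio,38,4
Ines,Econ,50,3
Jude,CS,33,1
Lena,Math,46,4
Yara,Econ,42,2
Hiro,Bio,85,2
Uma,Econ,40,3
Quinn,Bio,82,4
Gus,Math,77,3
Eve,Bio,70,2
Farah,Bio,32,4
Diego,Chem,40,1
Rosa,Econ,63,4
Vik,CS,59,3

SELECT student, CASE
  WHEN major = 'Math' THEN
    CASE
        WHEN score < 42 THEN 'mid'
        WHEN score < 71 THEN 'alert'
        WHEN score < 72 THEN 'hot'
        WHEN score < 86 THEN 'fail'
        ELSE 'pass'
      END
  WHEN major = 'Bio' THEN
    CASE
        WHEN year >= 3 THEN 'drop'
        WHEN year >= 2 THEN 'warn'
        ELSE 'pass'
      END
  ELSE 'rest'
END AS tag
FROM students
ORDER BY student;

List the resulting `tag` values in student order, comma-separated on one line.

student=Diego: major='Chem' → outer ELSE → rest
student=Eve: major='Bio' → inner[year >= 2] → warn
student=Farah: major='Bio' → inner[year >= 3] → drop
student=Gus: major='Math' → inner[score < 86] → fail
student=Hiro: major='Bio' → inner[year >= 2] → warn
student=Ines: major='Econ' → outer ELSE → rest
student=Jude: major='CS' → outer ELSE → rest
student=Lena: major='Math' → inner[score < 71] → alert
student=Quinn: major='Bio' → inner[year >= 3] → drop
student=Rosa: major='Econ' → outer ELSE → rest
student=Tara: major='Bio' → inner[year >= 3] → drop
student=Uma: major='Econ' → outer ELSE → rest
student=Vik: major='CS' → outer ELSE → rest
student=Yara: major='Econ' → outer ELSE → rest

rest, warn, drop, fail, warn, rest, rest, alert, drop, rest, drop, rest, rest, rest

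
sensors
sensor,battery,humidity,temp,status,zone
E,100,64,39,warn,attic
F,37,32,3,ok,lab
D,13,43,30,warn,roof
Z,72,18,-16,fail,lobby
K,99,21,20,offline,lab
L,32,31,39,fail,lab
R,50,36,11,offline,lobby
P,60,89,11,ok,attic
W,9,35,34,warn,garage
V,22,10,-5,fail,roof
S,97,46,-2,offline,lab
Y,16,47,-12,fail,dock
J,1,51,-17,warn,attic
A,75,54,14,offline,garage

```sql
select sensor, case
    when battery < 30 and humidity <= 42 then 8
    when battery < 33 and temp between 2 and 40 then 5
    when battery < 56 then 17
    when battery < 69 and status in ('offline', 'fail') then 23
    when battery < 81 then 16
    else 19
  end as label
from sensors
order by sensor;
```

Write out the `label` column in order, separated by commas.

16, 5, 19, 17, 17, 19, 5, 16, 17, 19, 8, 8, 17, 16

sensor=A: battery < 81 → 16
sensor=D: battery < 33 and temp between 2 and 40 → 5
sensor=E: ELSE → 19
sensor=F: battery < 56 → 17
sensor=J: battery < 56 → 17
sensor=K: ELSE → 19
sensor=L: battery < 33 and temp between 2 and 40 → 5
sensor=P: battery < 81 → 16
sensor=R: battery < 56 → 17
sensor=S: ELSE → 19
sensor=V: battery < 30 and humidity <= 42 → 8
sensor=W: battery < 30 and humidity <= 42 → 8
sensor=Y: battery < 56 → 17
sensor=Z: battery < 81 → 16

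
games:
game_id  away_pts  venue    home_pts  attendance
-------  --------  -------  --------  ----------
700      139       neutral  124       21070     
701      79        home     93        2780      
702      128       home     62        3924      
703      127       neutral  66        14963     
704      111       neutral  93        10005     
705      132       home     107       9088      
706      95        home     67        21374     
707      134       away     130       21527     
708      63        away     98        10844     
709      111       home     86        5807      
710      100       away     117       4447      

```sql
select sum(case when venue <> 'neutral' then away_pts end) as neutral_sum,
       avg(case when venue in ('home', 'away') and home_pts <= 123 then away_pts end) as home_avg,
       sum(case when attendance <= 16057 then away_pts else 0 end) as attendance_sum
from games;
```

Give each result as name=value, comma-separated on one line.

neutral_sum=842, home_avg=101.1428571429, attendance_sum=851

[neutral_sum: venue <> 'neutral']
game_id=700: ✗
game_id=701: ✓ → 79
game_id=702: ✓ → 128
game_id=703: ✗
game_id=704: ✗
game_id=705: ✓ → 132
game_id=706: ✓ → 95
game_id=707: ✓ → 134
game_id=708: ✓ → 63
game_id=709: ✓ → 111
game_id=710: ✓ → 100
neutral_sum = 79 + 128 + 132 + 95 + 134 + 63 + 111 + 100 = 842
—
[home_avg: venue in ('home', 'away') and home_pts <= 123]
game_id=700: ✗
game_id=701: ✓ → 79
game_id=702: ✓ → 128
game_id=703: ✗
game_id=704: ✗
game_id=705: ✓ → 132
game_id=706: ✓ → 95
game_id=707: ✗
game_id=708: ✓ → 63
game_id=709: ✓ → 111
game_id=710: ✓ → 100
home_avg = (79 + 128 + 132 + 95 + 63 + 111 + 100) / 7 = 101.1428571429
—
[attendance_sum: attendance <= 16057]
game_id=700: ✗
game_id=701: ✓ → 79
game_id=702: ✓ → 128
game_id=703: ✓ → 127
game_id=704: ✓ → 111
game_id=705: ✓ → 132
game_id=706: ✗
game_id=707: ✗
game_id=708: ✓ → 63
game_id=709: ✓ → 111
game_id=710: ✓ → 100
attendance_sum = 79 + 128 + 127 + 111 + 132 + 63 + 111 + 100 = 851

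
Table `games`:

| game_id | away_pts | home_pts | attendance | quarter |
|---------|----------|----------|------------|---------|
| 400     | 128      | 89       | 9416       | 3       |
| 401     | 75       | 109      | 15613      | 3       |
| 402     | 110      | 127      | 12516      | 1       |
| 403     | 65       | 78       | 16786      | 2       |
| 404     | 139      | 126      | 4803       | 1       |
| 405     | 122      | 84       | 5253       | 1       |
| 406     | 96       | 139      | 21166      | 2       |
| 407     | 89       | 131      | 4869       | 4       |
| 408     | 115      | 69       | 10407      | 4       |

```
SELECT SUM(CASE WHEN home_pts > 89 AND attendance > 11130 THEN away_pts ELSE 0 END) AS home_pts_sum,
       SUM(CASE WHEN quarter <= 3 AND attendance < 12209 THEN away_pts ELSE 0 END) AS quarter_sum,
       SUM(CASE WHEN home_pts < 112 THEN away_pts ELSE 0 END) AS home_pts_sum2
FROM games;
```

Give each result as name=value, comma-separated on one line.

home_pts_sum=281, quarter_sum=389, home_pts_sum2=505

[home_pts_sum: home_pts > 89 AND attendance > 11130]
game_id=400: ✗
game_id=401: ✓ → 75
game_id=402: ✓ → 110
game_id=403: ✗
game_id=404: ✗
game_id=405: ✗
game_id=406: ✓ → 96
game_id=407: ✗
game_id=408: ✗
home_pts_sum = 75 + 110 + 96 = 281
—
[quarter_sum: quarter <= 3 AND attendance < 12209]
game_id=400: ✓ → 128
game_id=401: ✗
game_id=402: ✗
game_id=403: ✗
game_id=404: ✓ → 139
game_id=405: ✓ → 122
game_id=406: ✗
game_id=407: ✗
game_id=408: ✗
quarter_sum = 128 + 139 + 122 = 389
—
[home_pts_sum2: home_pts < 112]
game_id=400: ✓ → 128
game_id=401: ✓ → 75
game_id=402: ✗
game_id=403: ✓ → 65
game_id=404: ✗
game_id=405: ✓ → 122
game_id=406: ✗
game_id=407: ✗
game_id=408: ✓ → 115
home_pts_sum2 = 128 + 75 + 65 + 122 + 115 = 505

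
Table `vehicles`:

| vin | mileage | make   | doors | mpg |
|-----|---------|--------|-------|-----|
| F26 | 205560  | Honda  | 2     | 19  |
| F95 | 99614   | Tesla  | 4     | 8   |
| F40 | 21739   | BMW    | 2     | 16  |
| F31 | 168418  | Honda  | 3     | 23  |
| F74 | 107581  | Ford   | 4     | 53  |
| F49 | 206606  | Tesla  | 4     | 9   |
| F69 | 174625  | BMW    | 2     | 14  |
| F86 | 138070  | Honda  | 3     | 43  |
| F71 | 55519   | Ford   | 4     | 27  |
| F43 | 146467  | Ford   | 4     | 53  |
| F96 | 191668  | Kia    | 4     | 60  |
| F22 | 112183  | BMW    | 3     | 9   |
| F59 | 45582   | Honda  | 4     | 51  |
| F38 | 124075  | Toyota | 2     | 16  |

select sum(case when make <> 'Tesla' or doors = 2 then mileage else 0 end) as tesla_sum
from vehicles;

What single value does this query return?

1491487

vin=F26: ✓ → 205560
vin=F95: ✗
vin=F40: ✓ → 21739
vin=F31: ✓ → 168418
vin=F74: ✓ → 107581
vin=F49: ✗
vin=F69: ✓ → 174625
vin=F86: ✓ → 138070
vin=F71: ✓ → 55519
vin=F43: ✓ → 146467
vin=F96: ✓ → 191668
vin=F22: ✓ → 112183
vin=F59: ✓ → 45582
vin=F38: ✓ → 124075
tesla_sum = 205560 + 21739 + 168418 + 107581 + 174625 + 138070 + 55519 + 146467 + 191668 + 112183 + 45582 + 124075 = 1491487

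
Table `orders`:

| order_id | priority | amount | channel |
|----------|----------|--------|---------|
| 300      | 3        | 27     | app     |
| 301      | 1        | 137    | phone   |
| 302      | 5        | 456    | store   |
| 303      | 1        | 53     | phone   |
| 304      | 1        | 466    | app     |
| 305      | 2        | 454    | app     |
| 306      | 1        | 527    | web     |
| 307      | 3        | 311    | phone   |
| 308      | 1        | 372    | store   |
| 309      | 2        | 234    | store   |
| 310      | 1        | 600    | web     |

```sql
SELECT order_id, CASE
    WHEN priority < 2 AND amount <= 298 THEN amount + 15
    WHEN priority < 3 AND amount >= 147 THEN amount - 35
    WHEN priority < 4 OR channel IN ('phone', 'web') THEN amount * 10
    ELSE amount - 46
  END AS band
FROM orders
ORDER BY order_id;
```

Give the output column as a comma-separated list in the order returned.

order_id=300: priority < 4 OR channel IN ('phone', 'web') → 270
order_id=301: priority < 2 AND amount <= 298 → 152
order_id=302: ELSE → 410
order_id=303: priority < 2 AND amount <= 298 → 68
order_id=304: priority < 3 AND amount >= 147 → 431
order_id=305: priority < 3 AND amount >= 147 → 419
order_id=306: priority < 3 AND amount >= 147 → 492
order_id=307: priority < 4 OR channel IN ('phone', 'web') → 3110
order_id=308: priority < 3 AND amount >= 147 → 337
order_id=309: priority < 3 AND amount >= 147 → 199
order_id=310: priority < 3 AND amount >= 147 → 565

270, 152, 410, 68, 431, 419, 492, 3110, 337, 199, 565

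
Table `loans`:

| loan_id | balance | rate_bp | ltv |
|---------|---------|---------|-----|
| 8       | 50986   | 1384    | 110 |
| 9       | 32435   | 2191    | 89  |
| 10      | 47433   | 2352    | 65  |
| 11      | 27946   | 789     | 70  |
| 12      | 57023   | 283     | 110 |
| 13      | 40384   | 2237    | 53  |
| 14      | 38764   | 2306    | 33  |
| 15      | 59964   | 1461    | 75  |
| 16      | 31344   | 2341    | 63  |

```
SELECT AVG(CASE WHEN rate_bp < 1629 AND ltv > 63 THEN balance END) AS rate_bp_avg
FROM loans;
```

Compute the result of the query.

48979.75

loan_id=8: ✓ → 50986
loan_id=9: ✗
loan_id=10: ✗
loan_id=11: ✓ → 27946
loan_id=12: ✓ → 57023
loan_id=13: ✗
loan_id=14: ✗
loan_id=15: ✓ → 59964
loan_id=16: ✗
rate_bp_avg = (50986 + 27946 + 57023 + 59964) / 4 = 48979.75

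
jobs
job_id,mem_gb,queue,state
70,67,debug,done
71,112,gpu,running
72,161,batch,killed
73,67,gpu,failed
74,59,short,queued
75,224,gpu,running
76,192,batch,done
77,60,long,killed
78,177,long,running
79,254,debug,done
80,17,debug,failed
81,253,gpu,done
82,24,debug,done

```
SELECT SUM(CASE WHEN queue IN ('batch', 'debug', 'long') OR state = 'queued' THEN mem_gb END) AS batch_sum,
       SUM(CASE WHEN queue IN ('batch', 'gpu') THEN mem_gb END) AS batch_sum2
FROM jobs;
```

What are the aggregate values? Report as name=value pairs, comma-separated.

[batch_sum: queue IN ('batch', 'debug', 'long') OR state = 'queued']
job_id=70: ✓ → 67
job_id=71: ✗
job_id=72: ✓ → 161
job_id=73: ✗
job_id=74: ✓ → 59
job_id=75: ✗
job_id=76: ✓ → 192
job_id=77: ✓ → 60
job_id=78: ✓ → 177
job_id=79: ✓ → 254
job_id=80: ✓ → 17
job_id=81: ✗
job_id=82: ✓ → 24
batch_sum = 67 + 161 + 59 + 192 + 60 + 177 + 254 + 17 + 24 = 1011
—
[batch_sum2: queue IN ('batch', 'gpu')]
job_id=70: ✗
job_id=71: ✓ → 112
job_id=72: ✓ → 161
job_id=73: ✓ → 67
job_id=74: ✗
job_id=75: ✓ → 224
job_id=76: ✓ → 192
job_id=77: ✗
job_id=78: ✗
job_id=79: ✗
job_id=80: ✗
job_id=81: ✓ → 253
job_id=82: ✗
batch_sum2 = 112 + 161 + 67 + 224 + 192 + 253 = 1009

batch_sum=1011, batch_sum2=1009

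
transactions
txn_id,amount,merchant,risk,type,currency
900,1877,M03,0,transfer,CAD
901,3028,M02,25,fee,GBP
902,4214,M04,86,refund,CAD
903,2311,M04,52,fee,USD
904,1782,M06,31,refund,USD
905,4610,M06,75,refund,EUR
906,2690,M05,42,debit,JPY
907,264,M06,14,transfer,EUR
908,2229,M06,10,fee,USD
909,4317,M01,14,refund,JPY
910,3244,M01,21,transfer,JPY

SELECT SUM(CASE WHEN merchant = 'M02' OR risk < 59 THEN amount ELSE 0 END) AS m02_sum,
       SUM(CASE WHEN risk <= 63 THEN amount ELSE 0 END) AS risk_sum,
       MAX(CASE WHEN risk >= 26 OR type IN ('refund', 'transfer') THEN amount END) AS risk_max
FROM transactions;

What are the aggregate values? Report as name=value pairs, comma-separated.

m02_sum=21742, risk_sum=21742, risk_max=4610

[m02_sum: merchant = 'M02' OR risk < 59]
txn_id=900: ✓ → 1877
txn_id=901: ✓ → 3028
txn_id=902: ✗
txn_id=903: ✓ → 2311
txn_id=904: ✓ → 1782
txn_id=905: ✗
txn_id=906: ✓ → 2690
txn_id=907: ✓ → 264
txn_id=908: ✓ → 2229
txn_id=909: ✓ → 4317
txn_id=910: ✓ → 3244
m02_sum = 1877 + 3028 + 2311 + 1782 + 2690 + 264 + 2229 + 4317 + 3244 = 21742
—
[risk_sum: risk <= 63]
txn_id=900: ✓ → 1877
txn_id=901: ✓ → 3028
txn_id=902: ✗
txn_id=903: ✓ → 2311
txn_id=904: ✓ → 1782
txn_id=905: ✗
txn_id=906: ✓ → 2690
txn_id=907: ✓ → 264
txn_id=908: ✓ → 2229
txn_id=909: ✓ → 4317
txn_id=910: ✓ → 3244
risk_sum = 1877 + 3028 + 2311 + 1782 + 2690 + 264 + 2229 + 4317 + 3244 = 21742
—
[risk_max: risk >= 26 OR type IN ('refund', 'transfer')]
txn_id=900: ✓ → 1877
txn_id=901: ✗
txn_id=902: ✓ → 4214
txn_id=903: ✓ → 2311
txn_id=904: ✓ → 1782
txn_id=905: ✓ → 4610
txn_id=906: ✓ → 2690
txn_id=907: ✓ → 264
txn_id=908: ✗
txn_id=909: ✓ → 4317
txn_id=910: ✓ → 3244
risk_max = MAX(1877, 4214, 2311, 1782, 4610, 2690, 264, 4317, 3244) = 4610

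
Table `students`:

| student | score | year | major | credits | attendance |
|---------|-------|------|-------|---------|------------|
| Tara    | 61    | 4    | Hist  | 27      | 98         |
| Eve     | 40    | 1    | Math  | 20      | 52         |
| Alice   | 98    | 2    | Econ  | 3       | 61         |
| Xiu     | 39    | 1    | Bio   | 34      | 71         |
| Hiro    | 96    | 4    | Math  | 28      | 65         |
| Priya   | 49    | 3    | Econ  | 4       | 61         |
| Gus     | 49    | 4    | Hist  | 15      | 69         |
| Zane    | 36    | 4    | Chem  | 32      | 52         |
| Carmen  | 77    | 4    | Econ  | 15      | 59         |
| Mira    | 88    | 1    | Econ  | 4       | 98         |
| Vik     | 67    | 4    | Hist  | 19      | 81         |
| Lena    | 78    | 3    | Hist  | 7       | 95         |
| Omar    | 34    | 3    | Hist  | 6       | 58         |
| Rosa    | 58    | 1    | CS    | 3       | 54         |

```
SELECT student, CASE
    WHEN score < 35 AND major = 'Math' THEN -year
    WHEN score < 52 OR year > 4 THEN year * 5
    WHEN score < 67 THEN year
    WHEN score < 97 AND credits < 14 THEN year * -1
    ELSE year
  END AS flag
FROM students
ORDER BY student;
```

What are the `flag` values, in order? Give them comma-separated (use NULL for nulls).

student=Alice: ELSE → 2
student=Carmen: ELSE → 4
student=Eve: score < 52 OR year > 4 → 5
student=Gus: score < 52 OR year > 4 → 20
student=Hiro: ELSE → 4
student=Lena: score < 97 AND credits < 14 → -3
student=Mira: score < 97 AND credits < 14 → -1
student=Omar: score < 52 OR year > 4 → 15
student=Priya: score < 52 OR year > 4 → 15
student=Rosa: score < 67 → 1
student=Tara: score < 67 → 4
student=Vik: ELSE → 4
student=Xiu: score < 52 OR year > 4 → 5
student=Zane: score < 52 OR year > 4 → 20

2, 4, 5, 20, 4, -3, -1, 15, 15, 1, 4, 4, 5, 20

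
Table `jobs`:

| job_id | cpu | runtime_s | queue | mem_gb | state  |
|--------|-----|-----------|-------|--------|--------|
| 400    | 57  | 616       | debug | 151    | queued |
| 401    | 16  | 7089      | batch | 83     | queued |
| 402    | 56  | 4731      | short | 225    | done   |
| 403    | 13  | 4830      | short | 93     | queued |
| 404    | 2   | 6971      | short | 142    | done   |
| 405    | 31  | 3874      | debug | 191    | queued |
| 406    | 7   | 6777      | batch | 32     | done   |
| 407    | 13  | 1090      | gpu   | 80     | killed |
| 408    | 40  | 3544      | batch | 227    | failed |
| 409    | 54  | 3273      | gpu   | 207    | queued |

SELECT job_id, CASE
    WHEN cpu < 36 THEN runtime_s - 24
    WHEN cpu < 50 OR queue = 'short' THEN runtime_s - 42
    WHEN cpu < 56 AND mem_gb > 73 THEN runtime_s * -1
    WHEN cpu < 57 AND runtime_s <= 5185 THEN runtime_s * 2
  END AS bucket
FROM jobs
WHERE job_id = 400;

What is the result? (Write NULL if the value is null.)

job_id = 400: cpu=57, runtime_s=616, queue=debug, mem_gb=151, state=queued.
cpu < 36 → false
cpu < 50 OR queue = 'short' → false
cpu < 56 AND mem_gb > 73 → false
cpu < 57 AND runtime_s <= 5185 → false
No WHEN matched and there is no ELSE, so the CASE yields NULL.

NULL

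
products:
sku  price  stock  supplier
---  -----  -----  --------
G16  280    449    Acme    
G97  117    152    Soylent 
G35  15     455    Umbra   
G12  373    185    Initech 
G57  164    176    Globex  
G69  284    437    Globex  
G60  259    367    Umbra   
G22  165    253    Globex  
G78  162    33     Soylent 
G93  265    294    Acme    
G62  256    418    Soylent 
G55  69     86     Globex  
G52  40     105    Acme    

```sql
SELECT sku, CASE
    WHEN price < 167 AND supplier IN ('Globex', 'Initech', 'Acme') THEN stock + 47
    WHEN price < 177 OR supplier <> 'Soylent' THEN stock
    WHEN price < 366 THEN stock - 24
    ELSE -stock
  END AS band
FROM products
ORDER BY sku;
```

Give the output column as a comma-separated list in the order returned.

sku=G12: price < 177 OR supplier <> 'Soylent' → 185
sku=G16: price < 177 OR supplier <> 'Soylent' → 449
sku=G22: price < 167 AND supplier IN ('Globex', 'Initech', 'Acme') → 300
sku=G35: price < 177 OR supplier <> 'Soylent' → 455
sku=G52: price < 167 AND supplier IN ('Globex', 'Initech', 'Acme') → 152
sku=G55: price < 167 AND supplier IN ('Globex', 'Initech', 'Acme') → 133
sku=G57: price < 167 AND supplier IN ('Globex', 'Initech', 'Acme') → 223
sku=G60: price < 177 OR supplier <> 'Soylent' → 367
sku=G62: price < 366 → 394
sku=G69: price < 177 OR supplier <> 'Soylent' → 437
sku=G78: price < 177 OR supplier <> 'Soylent' → 33
sku=G93: price < 177 OR supplier <> 'Soylent' → 294
sku=G97: price < 177 OR supplier <> 'Soylent' → 152

185, 449, 300, 455, 152, 133, 223, 367, 394, 437, 33, 294, 152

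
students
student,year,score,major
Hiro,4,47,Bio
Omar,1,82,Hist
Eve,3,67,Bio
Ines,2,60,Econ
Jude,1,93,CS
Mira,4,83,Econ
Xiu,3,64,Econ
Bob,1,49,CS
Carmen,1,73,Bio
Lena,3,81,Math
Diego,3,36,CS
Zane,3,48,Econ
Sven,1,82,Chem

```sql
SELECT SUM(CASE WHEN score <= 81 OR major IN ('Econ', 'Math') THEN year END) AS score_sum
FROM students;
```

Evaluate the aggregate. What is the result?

27

student=Hiro: ✓ → 4
student=Omar: ✗
student=Eve: ✓ → 3
student=Ines: ✓ → 2
student=Jude: ✗
student=Mira: ✓ → 4
student=Xiu: ✓ → 3
student=Bob: ✓ → 1
student=Carmen: ✓ → 1
student=Lena: ✓ → 3
student=Diego: ✓ → 3
student=Zane: ✓ → 3
student=Sven: ✗
score_sum = 4 + 3 + 2 + 4 + 3 + 1 + 1 + 3 + 3 + 3 = 27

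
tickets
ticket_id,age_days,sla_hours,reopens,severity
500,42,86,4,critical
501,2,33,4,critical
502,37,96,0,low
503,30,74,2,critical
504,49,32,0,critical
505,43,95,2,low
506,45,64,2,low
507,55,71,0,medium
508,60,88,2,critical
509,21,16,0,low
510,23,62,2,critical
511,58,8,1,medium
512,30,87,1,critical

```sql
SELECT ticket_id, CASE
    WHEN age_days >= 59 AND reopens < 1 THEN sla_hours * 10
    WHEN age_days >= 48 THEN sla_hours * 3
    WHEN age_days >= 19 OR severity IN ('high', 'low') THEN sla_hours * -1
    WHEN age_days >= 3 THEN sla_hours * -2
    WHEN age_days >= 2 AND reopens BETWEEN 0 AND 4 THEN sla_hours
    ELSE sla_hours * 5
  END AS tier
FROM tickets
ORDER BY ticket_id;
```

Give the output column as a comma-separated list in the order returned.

ticket_id=500: age_days >= 19 OR severity IN ('high', 'low') → -86
ticket_id=501: age_days >= 2 AND reopens BETWEEN 0 AND 4 → 33
ticket_id=502: age_days >= 19 OR severity IN ('high', 'low') → -96
ticket_id=503: age_days >= 19 OR severity IN ('high', 'low') → -74
ticket_id=504: age_days >= 48 → 96
ticket_id=505: age_days >= 19 OR severity IN ('high', 'low') → -95
ticket_id=506: age_days >= 19 OR severity IN ('high', 'low') → -64
ticket_id=507: age_days >= 48 → 213
ticket_id=508: age_days >= 48 → 264
ticket_id=509: age_days >= 19 OR severity IN ('high', 'low') → -16
ticket_id=510: age_days >= 19 OR severity IN ('high', 'low') → -62
ticket_id=511: age_days >= 48 → 24
ticket_id=512: age_days >= 19 OR severity IN ('high', 'low') → -87

-86, 33, -96, -74, 96, -95, -64, 213, 264, -16, -62, 24, -87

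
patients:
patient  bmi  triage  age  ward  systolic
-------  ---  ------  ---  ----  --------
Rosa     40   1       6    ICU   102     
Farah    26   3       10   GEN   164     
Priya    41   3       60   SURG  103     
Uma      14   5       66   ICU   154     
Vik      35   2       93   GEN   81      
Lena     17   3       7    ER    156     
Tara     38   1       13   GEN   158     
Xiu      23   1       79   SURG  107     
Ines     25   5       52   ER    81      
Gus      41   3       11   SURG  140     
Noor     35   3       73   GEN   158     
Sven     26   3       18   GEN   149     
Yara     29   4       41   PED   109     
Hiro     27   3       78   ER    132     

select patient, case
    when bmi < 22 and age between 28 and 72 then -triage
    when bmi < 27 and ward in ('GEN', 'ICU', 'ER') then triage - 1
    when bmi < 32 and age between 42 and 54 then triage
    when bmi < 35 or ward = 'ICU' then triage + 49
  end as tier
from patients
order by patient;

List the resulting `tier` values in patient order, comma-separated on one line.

patient=Farah: bmi < 27 and ward in ('GEN', 'ICU', 'ER') → 2
patient=Gus: (no match → NULL) → NULL
patient=Hiro: bmi < 35 or ward = 'ICU' → 52
patient=Ines: bmi < 27 and ward in ('GEN', 'ICU', 'ER') → 4
patient=Lena: bmi < 27 and ward in ('GEN', 'ICU', 'ER') → 2
patient=Noor: (no match → NULL) → NULL
patient=Priya: (no match → NULL) → NULL
patient=Rosa: bmi < 35 or ward = 'ICU' → 50
patient=Sven: bmi < 27 and ward in ('GEN', 'ICU', 'ER') → 2
patient=Tara: (no match → NULL) → NULL
patient=Uma: bmi < 22 and age between 28 and 72 → -5
patient=Vik: (no match → NULL) → NULL
patient=Xiu: bmi < 35 or ward = 'ICU' → 50
patient=Yara: bmi < 35 or ward = 'ICU' → 53

2, NULL, 52, 4, 2, NULL, NULL, 50, 2, NULL, -5, NULL, 50, 53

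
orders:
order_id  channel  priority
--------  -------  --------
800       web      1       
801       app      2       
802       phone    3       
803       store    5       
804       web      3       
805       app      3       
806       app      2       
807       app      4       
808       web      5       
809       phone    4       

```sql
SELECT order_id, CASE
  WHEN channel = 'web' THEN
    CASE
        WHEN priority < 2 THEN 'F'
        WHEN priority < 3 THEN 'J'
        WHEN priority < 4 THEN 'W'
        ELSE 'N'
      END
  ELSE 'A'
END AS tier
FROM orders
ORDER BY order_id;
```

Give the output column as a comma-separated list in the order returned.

order_id=800: channel='web' → inner[priority < 2] → F
order_id=801: channel='app' → outer ELSE → A
order_id=802: channel='phone' → outer ELSE → A
order_id=803: channel='store' → outer ELSE → A
order_id=804: channel='web' → inner[priority < 4] → W
order_id=805: channel='app' → outer ELSE → A
order_id=806: channel='app' → outer ELSE → A
order_id=807: channel='app' → outer ELSE → A
order_id=808: channel='web' → inner[ELSE] → N
order_id=809: channel='phone' → outer ELSE → A

F, A, A, A, W, A, A, A, N, A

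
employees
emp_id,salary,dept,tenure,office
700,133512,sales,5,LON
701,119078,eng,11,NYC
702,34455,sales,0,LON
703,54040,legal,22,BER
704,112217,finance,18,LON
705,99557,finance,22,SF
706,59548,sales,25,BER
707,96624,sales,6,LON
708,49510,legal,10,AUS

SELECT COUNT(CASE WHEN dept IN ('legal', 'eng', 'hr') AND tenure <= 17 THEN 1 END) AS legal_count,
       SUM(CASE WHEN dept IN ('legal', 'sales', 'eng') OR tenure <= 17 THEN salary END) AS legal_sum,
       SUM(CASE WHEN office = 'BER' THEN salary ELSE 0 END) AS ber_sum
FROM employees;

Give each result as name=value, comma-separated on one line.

[legal_count: dept IN ('legal', 'eng', 'hr') AND tenure <= 17]
emp_id=700: ✗
emp_id=701: ✓ → 1
emp_id=702: ✗
emp_id=703: ✗
emp_id=704: ✗
emp_id=705: ✗
emp_id=706: ✗
emp_id=707: ✗
emp_id=708: ✓ → 1
legal_count = COUNT(1, 1) = 2
—
[legal_sum: dept IN ('legal', 'sales', 'eng') OR tenure <= 17]
emp_id=700: ✓ → 133512
emp_id=701: ✓ → 119078
emp_id=702: ✓ → 34455
emp_id=703: ✓ → 54040
emp_id=704: ✗
emp_id=705: ✗
emp_id=706: ✓ → 59548
emp_id=707: ✓ → 96624
emp_id=708: ✓ → 49510
legal_sum = 133512 + 119078 + 34455 + 54040 + 59548 + 96624 + 49510 = 546767
—
[ber_sum: office = 'BER']
emp_id=700: ✗
emp_id=701: ✗
emp_id=702: ✗
emp_id=703: ✓ → 54040
emp_id=704: ✗
emp_id=705: ✗
emp_id=706: ✓ → 59548
emp_id=707: ✗
emp_id=708: ✗
ber_sum = 54040 + 59548 = 113588

legal_count=2, legal_sum=546767, ber_sum=113588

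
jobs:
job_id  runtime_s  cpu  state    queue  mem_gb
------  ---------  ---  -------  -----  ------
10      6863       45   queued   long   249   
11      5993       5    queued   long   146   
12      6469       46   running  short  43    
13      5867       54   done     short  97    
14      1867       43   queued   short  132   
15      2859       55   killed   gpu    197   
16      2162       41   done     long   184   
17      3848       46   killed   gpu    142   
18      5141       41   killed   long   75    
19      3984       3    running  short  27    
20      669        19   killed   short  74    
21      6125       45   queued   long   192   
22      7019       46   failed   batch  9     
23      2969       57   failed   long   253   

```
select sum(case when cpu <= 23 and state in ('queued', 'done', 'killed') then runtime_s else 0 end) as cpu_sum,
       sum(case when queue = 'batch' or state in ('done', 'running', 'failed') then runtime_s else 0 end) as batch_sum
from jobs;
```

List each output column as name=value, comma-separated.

cpu_sum=6662, batch_sum=28470

[cpu_sum: cpu <= 23 and state in ('queued', 'done', 'killed')]
job_id=10: ✗
job_id=11: ✓ → 5993
job_id=12: ✗
job_id=13: ✗
job_id=14: ✗
job_id=15: ✗
job_id=16: ✗
job_id=17: ✗
job_id=18: ✗
job_id=19: ✗
job_id=20: ✓ → 669
job_id=21: ✗
job_id=22: ✗
job_id=23: ✗
cpu_sum = 5993 + 669 = 6662
—
[batch_sum: queue = 'batch' or state in ('done', 'running', 'failed')]
job_id=10: ✗
job_id=11: ✗
job_id=12: ✓ → 6469
job_id=13: ✓ → 5867
job_id=14: ✗
job_id=15: ✗
job_id=16: ✓ → 2162
job_id=17: ✗
job_id=18: ✗
job_id=19: ✓ → 3984
job_id=20: ✗
job_id=21: ✗
job_id=22: ✓ → 7019
job_id=23: ✓ → 2969
batch_sum = 6469 + 5867 + 2162 + 3984 + 7019 + 2969 = 28470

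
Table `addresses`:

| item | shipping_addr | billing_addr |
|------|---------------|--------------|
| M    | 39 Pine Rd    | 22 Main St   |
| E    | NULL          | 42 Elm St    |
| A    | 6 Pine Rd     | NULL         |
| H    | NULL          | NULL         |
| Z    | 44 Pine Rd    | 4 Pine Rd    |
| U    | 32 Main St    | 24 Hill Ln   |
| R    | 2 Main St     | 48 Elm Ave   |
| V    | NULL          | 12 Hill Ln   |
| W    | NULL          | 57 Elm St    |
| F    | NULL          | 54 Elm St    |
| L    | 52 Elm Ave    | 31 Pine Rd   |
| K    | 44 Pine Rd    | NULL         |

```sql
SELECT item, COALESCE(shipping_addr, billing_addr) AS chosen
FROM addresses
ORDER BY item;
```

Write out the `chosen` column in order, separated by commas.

6 Pine Rd, 42 Elm St, 54 Elm St, NULL, 44 Pine Rd, 52 Elm Ave, 39 Pine Rd, 2 Main St, 32 Main St, 12 Hill Ln, 57 Elm St, 44 Pine Rd

item=A: shipping_addr=6 Pine Rd → 6 Pine Rd
item=E: shipping_addr=NULL, billing_addr=42 Elm St → 42 Elm St
item=F: shipping_addr=NULL, billing_addr=54 Elm St → 54 Elm St
item=H: shipping_addr=NULL, billing_addr=NULL (all NULL) → NULL
item=K: shipping_addr=44 Pine Rd → 44 Pine Rd
item=L: shipping_addr=52 Elm Ave → 52 Elm Ave
item=M: shipping_addr=39 Pine Rd → 39 Pine Rd
item=R: shipping_addr=2 Main St → 2 Main St
item=U: shipping_addr=32 Main St → 32 Main St
item=V: shipping_addr=NULL, billing_addr=12 Hill Ln → 12 Hill Ln
item=W: shipping_addr=NULL, billing_addr=57 Elm St → 57 Elm St
item=Z: shipping_addr=44 Pine Rd → 44 Pine Rd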